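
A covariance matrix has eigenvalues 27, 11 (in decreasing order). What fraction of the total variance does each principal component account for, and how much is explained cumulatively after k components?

Step 1 — total variance = trace(Sigma) = Σ λ_i = 27 + 11 = 38.

Step 2 — fraction explained by component i = λ_i / Σ λ:
  PC1: 27/38 = 0.7105
  PC2: 11/38 = 0.2895

Step 3 — cumulative fraction after k components = (λ_1 + ... + λ_k) / Σ λ:
  k = 1: 27/38 = 0.7105
  k = 2: (27 + 11)/38 = 38/38 = 1

Summary (fraction, with percent):

explained: PC1 0.7105 (71.05%), PC2 0.2895 (28.95%);  cumulative: 0.7105, 1


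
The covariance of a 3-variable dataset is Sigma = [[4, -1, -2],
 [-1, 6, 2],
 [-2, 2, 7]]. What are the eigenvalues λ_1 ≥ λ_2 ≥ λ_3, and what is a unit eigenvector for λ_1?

Step 1 — characteristic polynomial p(λ) = det(λI - Sigma) = λ³ - tr·λ² + c_1·λ - det, where tr = trace, c_1 = sum of the principal 2×2 minors, det = det(Sigma):
  tr = 4 + 6 + 7 = 17,
  c_1 = (4·6 - (-1)²) + (4·7 - (-2)²) + (6·7 - (2)²) = 23 + 24 + 38 = 85,
  det = 4·(6·7 - (2)²) - (-1)·((-1)·7 - (2)·(-2)) + (-2)·((-1)·(2) - 6·(-2)) = 4·(38) - (-1)·(-3) + (-2)·(10) = 129.
  So p(λ) = λ³ - 17λ² + 85λ - 129.
Step 2 — look for an integer root (rational root theorem: any rational root is an integer divisor of 129). Testing λ = 3:
  p(3) = 27 - 153 + 255 - 129 = 0  ✓
  Dividing out (λ - 3): p(λ) = (λ - 3)(λ² - 14λ + 43).
Step 3 — remaining eigenvalues from the quadratic λ² - 14λ + 43 = 0:
  Δ = 14² - 4·43 = 196 - 172 = 24,  λ = (14 ± √24)/2 = (14 ± 4.899)/2 ≈ 9.4495 or 4.5505.
  Sorted: λ_1 = 9.4495,  λ_2 = 4.5505,  λ_3 = 3  (check: sum = 17 = tr ✓).

Step 4 — unit eigenvector for λ_1 ≈ 9.4495: v spans the null space of (Sigma - λ_1 I), whose rows are
  r_1 = (-5.4495, -1, -2),  r_2 = (-1, -3.4495, 2),  r_3 = (-2, 2, -2.4495).
  v is orthogonal to every row, so take v ∝ r_1 × r_2 = ((-1)·(2) - (-2)·(-3.4495), (-2)·(-1) - (-5.4495)·(2), (-5.4495)·(-3.4495) - (-1)·(-1)) ≈ (-8.899, 12.899, 17.798).
  Rescale (multiply by -1 so the first nonzero entry is positive): u = (8.899, -12.899, -17.798).
  ||u|| = √((8.899)² + (-12.899)² + (-17.798)²) = √(562.3429) ≈ 23.7138,  v_1 = u/||u|| ≈ (0.3753, -0.5439, -0.7505) (||v_1|| = 1).

λ_1 = 9.4495,  λ_2 = 4.5505,  λ_3 = 3;  v_1 ≈ (0.3753, -0.5439, -0.7505)


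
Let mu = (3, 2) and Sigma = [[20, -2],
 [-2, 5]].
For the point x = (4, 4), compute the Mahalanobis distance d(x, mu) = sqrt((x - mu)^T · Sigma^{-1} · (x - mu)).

Step 1 — centre the observation: (x - mu) = (1, 2).

Step 2 — invert Sigma. det(Sigma) = 20·5 - (-2)² = 96.
  Sigma^{-1} = (1/det) · [[d, -b], [-b, a]] = [[0.0521, 0.0208],
 [0.0208, 0.2083]].

Step 3 — form the quadratic (x - mu)^T · Sigma^{-1} · (x - mu):
  Sigma^{-1} · (x - mu) = (0.0938, 0.4375).
  (x - mu)^T · [Sigma^{-1} · (x - mu)] = (1)·(0.0938) + (2)·(0.4375) = 0.9688.

Step 4 — take square root: d = √(0.9688) ≈ 0.9843.

d(x, mu) = √(0.9688) ≈ 0.9843


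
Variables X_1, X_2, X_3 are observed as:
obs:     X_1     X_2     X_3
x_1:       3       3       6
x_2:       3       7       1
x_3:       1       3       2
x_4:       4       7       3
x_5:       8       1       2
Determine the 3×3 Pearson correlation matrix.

Step 1 — column means:
  mean(X_1) = (3 + 3 + 1 + 4 + 8) / 5 = 19/5 = 3.8
  mean(X_2) = (3 + 7 + 3 + 7 + 1) / 5 = 21/5 = 4.2
  mean(X_3) = (6 + 1 + 2 + 3 + 2) / 5 = 14/5 = 2.8

Step 2 — sample variances and covariances s[i,j] = (1/(n-1)) · Σ_k (x_{k,i} - mean_i) · (x_{k,j} - mean_j), with n-1 = 4:
  s[X_1,X_1] = ((-0.8)·(-0.8) + (-0.8)·(-0.8) + (-2.8)·(-2.8) + (0.2)·(0.2) + (4.2)·(4.2)) / 4 = 26.8/4 = 6.7
  s[X_1,X_2] = ((-0.8)·(-1.2) + (-0.8)·(2.8) + (-2.8)·(-1.2) + (0.2)·(2.8) + (4.2)·(-3.2)) / 4 = -10.8/4 = -2.7
  s[X_1,X_3] = ((-0.8)·(3.2) + (-0.8)·(-1.8) + (-2.8)·(-0.8) + (0.2)·(0.2) + (4.2)·(-0.8)) / 4 = -2.2/4 = -0.55
  s[X_2,X_2] = ((-1.2)·(-1.2) + (2.8)·(2.8) + (-1.2)·(-1.2) + (2.8)·(2.8) + (-3.2)·(-3.2)) / 4 = 28.8/4 = 7.2
  s[X_2,X_3] = ((-1.2)·(3.2) + (2.8)·(-1.8) + (-1.2)·(-0.8) + (2.8)·(0.2) + (-3.2)·(-0.8)) / 4 = -4.8/4 = -1.2
  s[X_3,X_3] = ((3.2)·(3.2) + (-1.8)·(-1.8) + (-0.8)·(-0.8) + (0.2)·(0.2) + (-0.8)·(-0.8)) / 4 = 14.8/4 = 3.7
  Sample standard deviations s_i = √(s[i,i]):
  s(X_1) = √(6.7) = 2.5884
  s(X_2) = √(7.2) = 2.6833
  s(X_3) = √(3.7) = 1.9235

Step 3 — r_{ij} = s_{ij} / (s_i · s_j):
  r[X_1,X_1] = 1 (diagonal).
  r[X_1,X_2] = -2.7 / (2.5884 · 2.6833) = -2.7 / 6.9455 = -0.3887
  r[X_1,X_3] = -0.55 / (2.5884 · 1.9235) = -0.55 / 4.979 = -0.1105
  r[X_2,X_2] = 1 (diagonal).
  r[X_2,X_3] = -1.2 / (2.6833 · 1.9235) = -1.2 / 5.1614 = -0.2325
  r[X_3,X_3] = 1 (diagonal).

R is symmetric with unit diagonal. Assembling:

R = [[1, -0.3887, -0.1105],
 [-0.3887, 1, -0.2325],
 [-0.1105, -0.2325, 1]]


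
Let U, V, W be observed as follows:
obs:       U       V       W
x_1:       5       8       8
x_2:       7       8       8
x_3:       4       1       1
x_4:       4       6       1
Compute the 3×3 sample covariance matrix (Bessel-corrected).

Step 1 — column means:
  mean(U) = (5 + 7 + 4 + 4) / 4 = 20/4 = 5
  mean(V) = (8 + 8 + 1 + 6) / 4 = 23/4 = 5.75
  mean(W) = (8 + 8 + 1 + 1) / 4 = 18/4 = 4.5

Step 2 — sample covariance S[i,j] = (1/(n-1)) · Σ_k (x_{k,i} - mean_i) · (x_{k,j} - mean_j), with n-1 = 3.
  S[U,U] = ((0)·(0) + (2)·(2) + (-1)·(-1) + (-1)·(-1)) / 3 = 6/3 = 2
  S[U,V] = ((0)·(2.25) + (2)·(2.25) + (-1)·(-4.75) + (-1)·(0.25)) / 3 = 9/3 = 3
  S[U,W] = ((0)·(3.5) + (2)·(3.5) + (-1)·(-3.5) + (-1)·(-3.5)) / 3 = 14/3 = 4.6667
  S[V,V] = ((2.25)·(2.25) + (2.25)·(2.25) + (-4.75)·(-4.75) + (0.25)·(0.25)) / 3 = 32.75/3 = 10.9167
  S[V,W] = ((2.25)·(3.5) + (2.25)·(3.5) + (-4.75)·(-3.5) + (0.25)·(-3.5)) / 3 = 31.5/3 = 10.5
  S[W,W] = ((3.5)·(3.5) + (3.5)·(3.5) + (-3.5)·(-3.5) + (-3.5)·(-3.5)) / 3 = 49/3 = 16.3333

S is symmetric (S[j,i] = S[i,j]). Assembling:

S = [[2, 3, 4.6667],
 [3, 10.9167, 10.5],
 [4.6667, 10.5, 16.3333]]


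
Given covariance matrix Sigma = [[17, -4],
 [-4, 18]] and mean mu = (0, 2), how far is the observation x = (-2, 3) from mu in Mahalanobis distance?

Step 1 — centre the observation: (x - mu) = (-2, 1).

Step 2 — invert Sigma. det(Sigma) = 17·18 - (-4)² = 290.
  Sigma^{-1} = (1/det) · [[d, -b], [-b, a]] = [[0.0621, 0.0138],
 [0.0138, 0.0586]].

Step 3 — form the quadratic (x - mu)^T · Sigma^{-1} · (x - mu):
  Sigma^{-1} · (x - mu) = (-0.1103, 0.031).
  (x - mu)^T · [Sigma^{-1} · (x - mu)] = (-2)·(-0.1103) + (1)·(0.031) = 0.2517.

Step 4 — take square root: d = √(0.2517) ≈ 0.5017.

d(x, mu) = √(0.2517) ≈ 0.5017


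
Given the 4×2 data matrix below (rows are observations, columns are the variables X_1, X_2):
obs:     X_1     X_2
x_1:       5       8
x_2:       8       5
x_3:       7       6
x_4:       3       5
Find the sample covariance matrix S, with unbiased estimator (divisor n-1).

Step 1 — column means:
  mean(X_1) = (5 + 8 + 7 + 3) / 4 = 23/4 = 5.75
  mean(X_2) = (8 + 5 + 6 + 5) / 4 = 24/4 = 6

Step 2 — sample covariance S[i,j] = (1/(n-1)) · Σ_k (x_{k,i} - mean_i) · (x_{k,j} - mean_j), with n-1 = 3.
  S[X_1,X_1] = ((-0.75)·(-0.75) + (2.25)·(2.25) + (1.25)·(1.25) + (-2.75)·(-2.75)) / 3 = 14.75/3 = 4.9167
  S[X_1,X_2] = ((-0.75)·(2) + (2.25)·(-1) + (1.25)·(0) + (-2.75)·(-1)) / 3 = -1/3 = -0.3333
  S[X_2,X_2] = ((2)·(2) + (-1)·(-1) + (0)·(0) + (-1)·(-1)) / 3 = 6/3 = 2

S is symmetric (S[j,i] = S[i,j]). Assembling:

S = [[4.9167, -0.3333],
 [-0.3333, 2]]


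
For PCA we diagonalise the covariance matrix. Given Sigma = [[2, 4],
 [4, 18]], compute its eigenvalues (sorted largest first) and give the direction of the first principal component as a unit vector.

Step 1 — characteristic polynomial of 2×2 Sigma:
  det(Sigma - λI) = λ² - trace · λ + det = 0.
  trace = 2 + 18 = 20, det = 2·18 - (4)² = 20.
Step 2 — discriminant:
  Δ = trace² - 4·det = 400 - 80 = 320.
Step 3 — eigenvalues:
  λ = (trace ± √Δ)/2 = (20 ± 17.8885)/2,
  λ_1 = 18.9443,  λ_2 = 1.0557.

Step 4 — unit eigenvector for λ_1: solve (Sigma - λ_1 I)v = 0. First row:
  (2 - 18.9443)·v_x + (4)·v_y = 0, i.e. (-16.9443)·v_x + (4)·v_y = 0,
  so v ∝ (b, λ_1 - a) = (4, 16.9443) = u.
  ||u|| = √((4)² + (16.9443)²) = √(303.1084) ≈ 17.41,
  v_1 = u/||u|| ≈ (0.2298, 0.9732) (||v_1|| = 1).

λ_1 = 18.9443,  λ_2 = 1.0557;  v_1 ≈ (0.2298, 0.9732)


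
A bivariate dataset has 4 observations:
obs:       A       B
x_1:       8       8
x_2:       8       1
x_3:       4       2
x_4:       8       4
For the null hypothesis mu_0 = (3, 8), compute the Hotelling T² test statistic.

Step 1 — sample mean vector:
  mean(A) = (8 + 8 + 4 + 8) / 4 = 28/4 = 7
  mean(B) = (8 + 1 + 2 + 4) / 4 = 15/4 = 3.75
  x̄ = (7, 3.75),  deviation x̄ - mu_0 = (7, 3.75) - (3, 8) = (4, -4.25).

Step 2 — sample covariance matrix, S[i,j] = (1/(n-1)) · Σ_k (x_{k,i} - mean_i) · (x_{k,j} - mean_j), divisor n-1 = 3:
  S[A,A] = ((1)·(1) + (1)·(1) + (-3)·(-3) + (1)·(1)) / 3 = 12/3 = 4
  S[A,B] = ((1)·(4.25) + (1)·(-2.75) + (-3)·(-1.75) + (1)·(0.25)) / 3 = 7/3 = 2.3333
  S[B,B] = ((4.25)·(4.25) + (-2.75)·(-2.75) + (-1.75)·(-1.75) + (0.25)·(0.25)) / 3 = 28.75/3 = 9.5833
  S = [[4, 2.3333],
 [2.3333, 9.5833]].

Step 3 — invert S. det(S) = 4·9.5833 - (2.3333)² = 32.8889.
  S^{-1} = (1/det) · [[d, -b], [-b, a]] = [[0.2914, -0.0709],
 [-0.0709, 0.1216]].

Step 4 — quadratic form (x̄ - mu_0)^T · S^{-1} · (x̄ - mu_0):
  S^{-1} · (x̄ - mu_0) = (1.4671, -0.8007),
  (x̄ - mu_0)^T · [...] = (4)·(1.4671) + (-4.25)·(-0.8007) = 9.2711.

Step 5 — scale by n: T² = 4 · 9.2711 = 37.0845.

T² ≈ 37.0845


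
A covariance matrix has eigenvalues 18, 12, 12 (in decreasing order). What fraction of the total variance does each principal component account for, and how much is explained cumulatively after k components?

Step 1 — total variance = trace(Sigma) = Σ λ_i = 18 + 12 + 12 = 42.

Step 2 — fraction explained by component i = λ_i / Σ λ:
  PC1: 18/42 = 0.4286
  PC2: 12/42 = 0.2857
  PC3: 12/42 = 0.2857

Step 3 — cumulative fraction after k components = (λ_1 + ... + λ_k) / Σ λ:
  k = 1: 18/42 = 0.4286
  k = 2: (18 + 12)/42 = 30/42 = 0.7143
  k = 3: (18 + 12 + 12)/42 = 42/42 = 1

Summary (fraction, with percent):

explained: PC1 0.4286 (42.86%), PC2 0.2857 (28.57%), PC3 0.2857 (28.57%);  cumulative: 0.4286, 0.7143, 1


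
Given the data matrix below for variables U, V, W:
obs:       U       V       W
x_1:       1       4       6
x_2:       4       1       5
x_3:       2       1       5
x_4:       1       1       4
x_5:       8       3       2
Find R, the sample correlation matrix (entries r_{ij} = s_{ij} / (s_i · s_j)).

Step 1 — column means:
  mean(U) = (1 + 4 + 2 + 1 + 8) / 5 = 16/5 = 3.2
  mean(V) = (4 + 1 + 1 + 1 + 3) / 5 = 10/5 = 2
  mean(W) = (6 + 5 + 5 + 4 + 2) / 5 = 22/5 = 4.4

Step 2 — sample variances and covariances s[i,j] = (1/(n-1)) · Σ_k (x_{k,i} - mean_i) · (x_{k,j} - mean_j), with n-1 = 4:
  s[U,U] = ((-2.2)·(-2.2) + (0.8)·(0.8) + (-1.2)·(-1.2) + (-2.2)·(-2.2) + (4.8)·(4.8)) / 4 = 34.8/4 = 8.7
  s[U,V] = ((-2.2)·(2) + (0.8)·(-1) + (-1.2)·(-1) + (-2.2)·(-1) + (4.8)·(1)) / 4 = 3/4 = 0.75
  s[U,W] = ((-2.2)·(1.6) + (0.8)·(0.6) + (-1.2)·(0.6) + (-2.2)·(-0.4) + (4.8)·(-2.4)) / 4 = -14.4/4 = -3.6
  s[V,V] = ((2)·(2) + (-1)·(-1) + (-1)·(-1) + (-1)·(-1) + (1)·(1)) / 4 = 8/4 = 2
  s[V,W] = ((2)·(1.6) + (-1)·(0.6) + (-1)·(0.6) + (-1)·(-0.4) + (1)·(-2.4)) / 4 = 0/4 = 0
  s[W,W] = ((1.6)·(1.6) + (0.6)·(0.6) + (0.6)·(0.6) + (-0.4)·(-0.4) + (-2.4)·(-2.4)) / 4 = 9.2/4 = 2.3
  Sample standard deviations s_i = √(s[i,i]):
  s(U) = √(8.7) = 2.9496
  s(V) = √(2) = 1.4142
  s(W) = √(2.3) = 1.5166

Step 3 — r_{ij} = s_{ij} / (s_i · s_j):
  r[U,U] = 1 (diagonal).
  r[U,V] = 0.75 / (2.9496 · 1.4142) = 0.75 / 4.1713 = 0.1798
  r[U,W] = -3.6 / (2.9496 · 1.5166) = -3.6 / 4.4733 = -0.8048
  r[V,V] = 1 (diagonal).
  r[V,W] = 0 / (1.4142 · 1.5166) = 0 / 2.1448 = 0
  r[W,W] = 1 (diagonal).

R is symmetric with unit diagonal. Assembling:

R = [[1, 0.1798, -0.8048],
 [0.1798, 1, 0],
 [-0.8048, 0, 1]]


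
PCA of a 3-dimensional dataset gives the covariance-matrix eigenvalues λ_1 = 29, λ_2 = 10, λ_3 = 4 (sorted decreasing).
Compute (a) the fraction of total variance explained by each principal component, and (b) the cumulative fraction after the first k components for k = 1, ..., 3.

Step 1 — total variance = trace(Sigma) = Σ λ_i = 29 + 10 + 4 = 43.

Step 2 — fraction explained by component i = λ_i / Σ λ:
  PC1: 29/43 = 0.6744
  PC2: 10/43 = 0.2326
  PC3: 4/43 = 0.093

Step 3 — cumulative fraction after k components = (λ_1 + ... + λ_k) / Σ λ:
  k = 1: 29/43 = 0.6744
  k = 2: (29 + 10)/43 = 39/43 = 0.907
  k = 3: (29 + 10 + 4)/43 = 43/43 = 1

Summary (fraction, with percent):

explained: PC1 0.6744 (67.44%), PC2 0.2326 (23.26%), PC3 0.093 (9.3%);  cumulative: 0.6744, 0.907, 1


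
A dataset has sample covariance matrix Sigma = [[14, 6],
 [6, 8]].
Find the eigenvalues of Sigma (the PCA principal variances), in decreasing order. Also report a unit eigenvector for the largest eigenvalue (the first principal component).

Step 1 — characteristic polynomial of 2×2 Sigma:
  det(Sigma - λI) = λ² - trace · λ + det = 0.
  trace = 14 + 8 = 22, det = 14·8 - (6)² = 76.
Step 2 — discriminant:
  Δ = trace² - 4·det = 484 - 304 = 180.
Step 3 — eigenvalues:
  λ = (trace ± √Δ)/2 = (22 ± 13.4164)/2,
  λ_1 = 17.7082,  λ_2 = 4.2918.

Step 4 — unit eigenvector for λ_1: solve (Sigma - λ_1 I)v = 0. First row:
  (14 - 17.7082)·v_x + (6)·v_y = 0, i.e. (-3.7082)·v_x + (6)·v_y = 0,
  so v ∝ (b, λ_1 - a) = (6, 3.7082) = u.
  ||u|| = √((6)² + (3.7082)²) = √(49.7508) ≈ 7.0534,
  v_1 = u/||u|| ≈ (0.8507, 0.5257) (||v_1|| = 1).

λ_1 = 17.7082,  λ_2 = 4.2918;  v_1 ≈ (0.8507, 0.5257)


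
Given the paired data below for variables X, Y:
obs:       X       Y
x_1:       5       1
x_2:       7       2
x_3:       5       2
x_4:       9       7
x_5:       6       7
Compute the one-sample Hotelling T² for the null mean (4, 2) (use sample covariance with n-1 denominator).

Step 1 — sample mean vector:
  mean(X) = (5 + 7 + 5 + 9 + 6) / 5 = 32/5 = 6.4
  mean(Y) = (1 + 2 + 2 + 7 + 7) / 5 = 19/5 = 3.8
  x̄ = (6.4, 3.8),  deviation x̄ - mu_0 = (6.4, 3.8) - (4, 2) = (2.4, 1.8).

Step 2 — sample covariance matrix, S[i,j] = (1/(n-1)) · Σ_k (x_{k,i} - mean_i) · (x_{k,j} - mean_j), divisor n-1 = 4:
  S[X,X] = ((-1.4)·(-1.4) + (0.6)·(0.6) + (-1.4)·(-1.4) + (2.6)·(2.6) + (-0.4)·(-0.4)) / 4 = 11.2/4 = 2.8
  S[X,Y] = ((-1.4)·(-2.8) + (0.6)·(-1.8) + (-1.4)·(-1.8) + (2.6)·(3.2) + (-0.4)·(3.2)) / 4 = 12.4/4 = 3.1
  S[Y,Y] = ((-2.8)·(-2.8) + (-1.8)·(-1.8) + (-1.8)·(-1.8) + (3.2)·(3.2) + (3.2)·(3.2)) / 4 = 34.8/4 = 8.7
  S = [[2.8, 3.1],
 [3.1, 8.7]].

Step 3 — invert S. det(S) = 2.8·8.7 - (3.1)² = 14.75.
  S^{-1} = (1/det) · [[d, -b], [-b, a]] = [[0.5898, -0.2102],
 [-0.2102, 0.1898]].

Step 4 — quadratic form (x̄ - mu_0)^T · S^{-1} · (x̄ - mu_0):
  S^{-1} · (x̄ - mu_0) = (1.0373, -0.1627),
  (x̄ - mu_0)^T · [...] = (2.4)·(1.0373) + (1.8)·(-0.1627) = 2.1966.

Step 5 — scale by n: T² = 5 · 2.1966 = 10.9831.

T² ≈ 10.9831


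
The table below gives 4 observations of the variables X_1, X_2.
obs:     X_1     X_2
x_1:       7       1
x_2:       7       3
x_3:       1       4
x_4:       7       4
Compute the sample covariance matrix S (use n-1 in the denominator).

Step 1 — column means:
  mean(X_1) = (7 + 7 + 1 + 7) / 4 = 22/4 = 5.5
  mean(X_2) = (1 + 3 + 4 + 4) / 4 = 12/4 = 3

Step 2 — sample covariance S[i,j] = (1/(n-1)) · Σ_k (x_{k,i} - mean_i) · (x_{k,j} - mean_j), with n-1 = 3.
  S[X_1,X_1] = ((1.5)·(1.5) + (1.5)·(1.5) + (-4.5)·(-4.5) + (1.5)·(1.5)) / 3 = 27/3 = 9
  S[X_1,X_2] = ((1.5)·(-2) + (1.5)·(0) + (-4.5)·(1) + (1.5)·(1)) / 3 = -6/3 = -2
  S[X_2,X_2] = ((-2)·(-2) + (0)·(0) + (1)·(1) + (1)·(1)) / 3 = 6/3 = 2

S is symmetric (S[j,i] = S[i,j]). Assembling:

S = [[9, -2],
 [-2, 2]]


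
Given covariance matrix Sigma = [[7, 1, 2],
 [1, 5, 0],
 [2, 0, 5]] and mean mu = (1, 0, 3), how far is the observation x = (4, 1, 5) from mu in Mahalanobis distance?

Step 1 — centre the observation: (x - mu) = (3, 1, 2).

Step 2 — invert Sigma (cofactor / det for 3×3, or solve directly):
  Sigma^{-1} = [[0.1667, -0.0333, -0.0667],
 [-0.0333, 0.2067, 0.0133],
 [-0.0667, 0.0133, 0.2267]].

Step 3 — form the quadratic (x - mu)^T · Sigma^{-1} · (x - mu):
  Sigma^{-1} · (x - mu) = (0.3333, 0.1333, 0.2667).
  (x - mu)^T · [Sigma^{-1} · (x - mu)] = (3)·(0.3333) + (1)·(0.1333) + (2)·(0.2667) = 1.6667.

Step 4 — take square root: d = √(1.6667) ≈ 1.291.

d(x, mu) = √(1.6667) ≈ 1.291


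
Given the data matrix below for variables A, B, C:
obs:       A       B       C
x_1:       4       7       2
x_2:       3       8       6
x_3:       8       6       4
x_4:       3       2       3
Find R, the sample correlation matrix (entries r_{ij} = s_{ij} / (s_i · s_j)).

Step 1 — column means:
  mean(A) = (4 + 3 + 8 + 3) / 4 = 18/4 = 4.5
  mean(B) = (7 + 8 + 6 + 2) / 4 = 23/4 = 5.75
  mean(C) = (2 + 6 + 4 + 3) / 4 = 15/4 = 3.75

Step 2 — sample variances and covariances s[i,j] = (1/(n-1)) · Σ_k (x_{k,i} - mean_i) · (x_{k,j} - mean_j), with n-1 = 3:
  s[A,A] = ((-0.5)·(-0.5) + (-1.5)·(-1.5) + (3.5)·(3.5) + (-1.5)·(-1.5)) / 3 = 17/3 = 5.6667
  s[A,B] = ((-0.5)·(1.25) + (-1.5)·(2.25) + (3.5)·(0.25) + (-1.5)·(-3.75)) / 3 = 2.5/3 = 0.8333
  s[A,C] = ((-0.5)·(-1.75) + (-1.5)·(2.25) + (3.5)·(0.25) + (-1.5)·(-0.75)) / 3 = -0.5/3 = -0.1667
  s[B,B] = ((1.25)·(1.25) + (2.25)·(2.25) + (0.25)·(0.25) + (-3.75)·(-3.75)) / 3 = 20.75/3 = 6.9167
  s[B,C] = ((1.25)·(-1.75) + (2.25)·(2.25) + (0.25)·(0.25) + (-3.75)·(-0.75)) / 3 = 5.75/3 = 1.9167
  s[C,C] = ((-1.75)·(-1.75) + (2.25)·(2.25) + (0.25)·(0.25) + (-0.75)·(-0.75)) / 3 = 8.75/3 = 2.9167
  Sample standard deviations s_i = √(s[i,i]):
  s(A) = √(5.6667) = 2.3805
  s(B) = √(6.9167) = 2.63
  s(C) = √(2.9167) = 1.7078

Step 3 — r_{ij} = s_{ij} / (s_i · s_j):
  r[A,A] = 1 (diagonal).
  r[A,B] = 0.8333 / (2.3805 · 2.63) = 0.8333 / 6.2605 = 0.1331
  r[A,C] = -0.1667 / (2.3805 · 1.7078) = -0.1667 / 4.0654 = -0.041
  r[B,B] = 1 (diagonal).
  r[B,C] = 1.9167 / (2.63 · 1.7078) = 1.9167 / 4.4915 = 0.4267
  r[C,C] = 1 (diagonal).

R is symmetric with unit diagonal. Assembling:

R = [[1, 0.1331, -0.041],
 [0.1331, 1, 0.4267],
 [-0.041, 0.4267, 1]]


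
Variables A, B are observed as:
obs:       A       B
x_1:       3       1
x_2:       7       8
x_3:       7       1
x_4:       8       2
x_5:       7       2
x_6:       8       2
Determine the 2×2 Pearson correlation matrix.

Step 1 — column means:
  mean(A) = (3 + 7 + 7 + 8 + 7 + 8) / 6 = 40/6 = 6.6667
  mean(B) = (1 + 8 + 1 + 2 + 2 + 2) / 6 = 16/6 = 2.6667

Step 2 — sample variances and covariances s[i,j] = (1/(n-1)) · Σ_k (x_{k,i} - mean_i) · (x_{k,j} - mean_j), with n-1 = 5:
  s[A,A] = ((-3.6667)·(-3.6667) + (0.3333)·(0.3333) + (0.3333)·(0.3333) + (1.3333)·(1.3333) + (0.3333)·(0.3333) + (1.3333)·(1.3333)) / 5 = 17.3333/5 = 3.4667
  s[A,B] = ((-3.6667)·(-1.6667) + (0.3333)·(5.3333) + (0.3333)·(-1.6667) + (1.3333)·(-0.6667) + (0.3333)·(-0.6667) + (1.3333)·(-0.6667)) / 5 = 5.3333/5 = 1.0667
  s[B,B] = ((-1.6667)·(-1.6667) + (5.3333)·(5.3333) + (-1.6667)·(-1.6667) + (-0.6667)·(-0.6667) + (-0.6667)·(-0.6667) + (-0.6667)·(-0.6667)) / 5 = 35.3333/5 = 7.0667
  Sample standard deviations s_i = √(s[i,i]):
  s(A) = √(3.4667) = 1.8619
  s(B) = √(7.0667) = 2.6583

Step 3 — r_{ij} = s_{ij} / (s_i · s_j):
  r[A,A] = 1 (diagonal).
  r[A,B] = 1.0667 / (1.8619 · 2.6583) = 1.0667 / 4.9495 = 0.2155
  r[B,B] = 1 (diagonal).

R is symmetric with unit diagonal. Assembling:

R = [[1, 0.2155],
 [0.2155, 1]]


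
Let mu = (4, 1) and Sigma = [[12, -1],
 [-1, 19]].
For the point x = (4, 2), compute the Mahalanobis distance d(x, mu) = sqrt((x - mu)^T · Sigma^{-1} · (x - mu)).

Step 1 — centre the observation: (x - mu) = (0, 1).

Step 2 — invert Sigma. det(Sigma) = 12·19 - (-1)² = 227.
  Sigma^{-1} = (1/det) · [[d, -b], [-b, a]] = [[0.0837, 0.0044],
 [0.0044, 0.0529]].

Step 3 — form the quadratic (x - mu)^T · Sigma^{-1} · (x - mu):
  Sigma^{-1} · (x - mu) = (0.0044, 0.0529).
  (x - mu)^T · [Sigma^{-1} · (x - mu)] = (0)·(0.0044) + (1)·(0.0529) = 0.0529.

Step 4 — take square root: d = √(0.0529) ≈ 0.2299.

d(x, mu) = √(0.0529) ≈ 0.2299


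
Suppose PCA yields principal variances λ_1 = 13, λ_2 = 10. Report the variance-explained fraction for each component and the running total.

Step 1 — total variance = trace(Sigma) = Σ λ_i = 13 + 10 = 23.

Step 2 — fraction explained by component i = λ_i / Σ λ:
  PC1: 13/23 = 0.5652
  PC2: 10/23 = 0.4348

Step 3 — cumulative fraction after k components = (λ_1 + ... + λ_k) / Σ λ:
  k = 1: 13/23 = 0.5652
  k = 2: (13 + 10)/23 = 23/23 = 1

Summary (fraction, with percent):

explained: PC1 0.5652 (56.52%), PC2 0.4348 (43.48%);  cumulative: 0.5652, 1


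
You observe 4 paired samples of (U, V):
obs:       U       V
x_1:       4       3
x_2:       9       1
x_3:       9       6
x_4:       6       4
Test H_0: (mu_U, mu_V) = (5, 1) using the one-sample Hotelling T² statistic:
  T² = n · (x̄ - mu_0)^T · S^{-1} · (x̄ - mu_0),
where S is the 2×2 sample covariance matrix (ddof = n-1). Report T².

Step 1 — sample mean vector:
  mean(U) = (4 + 9 + 9 + 6) / 4 = 28/4 = 7
  mean(V) = (3 + 1 + 6 + 4) / 4 = 14/4 = 3.5
  x̄ = (7, 3.5),  deviation x̄ - mu_0 = (7, 3.5) - (5, 1) = (2, 2.5).

Step 2 — sample covariance matrix, S[i,j] = (1/(n-1)) · Σ_k (x_{k,i} - mean_i) · (x_{k,j} - mean_j), divisor n-1 = 3:
  S[U,U] = ((-3)·(-3) + (2)·(2) + (2)·(2) + (-1)·(-1)) / 3 = 18/3 = 6
  S[U,V] = ((-3)·(-0.5) + (2)·(-2.5) + (2)·(2.5) + (-1)·(0.5)) / 3 = 1/3 = 0.3333
  S[V,V] = ((-0.5)·(-0.5) + (-2.5)·(-2.5) + (2.5)·(2.5) + (0.5)·(0.5)) / 3 = 13/3 = 4.3333
  S = [[6, 0.3333],
 [0.3333, 4.3333]].

Step 3 — invert S. det(S) = 6·4.3333 - (0.3333)² = 25.8889.
  S^{-1} = (1/det) · [[d, -b], [-b, a]] = [[0.1674, -0.0129],
 [-0.0129, 0.2318]].

Step 4 — quadratic form (x̄ - mu_0)^T · S^{-1} · (x̄ - mu_0):
  S^{-1} · (x̄ - mu_0) = (0.3026, 0.5536),
  (x̄ - mu_0)^T · [...] = (2)·(0.3026) + (2.5)·(0.5536) = 1.9893.

Step 5 — scale by n: T² = 4 · 1.9893 = 7.9571.

T² ≈ 7.9571


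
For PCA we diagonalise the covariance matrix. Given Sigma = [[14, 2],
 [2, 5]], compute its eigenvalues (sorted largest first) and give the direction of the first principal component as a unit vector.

Step 1 — characteristic polynomial of 2×2 Sigma:
  det(Sigma - λI) = λ² - trace · λ + det = 0.
  trace = 14 + 5 = 19, det = 14·5 - (2)² = 66.
Step 2 — discriminant:
  Δ = trace² - 4·det = 361 - 264 = 97.
Step 3 — eigenvalues:
  λ = (trace ± √Δ)/2 = (19 ± 9.8489)/2,
  λ_1 = 14.4244,  λ_2 = 4.5756.

Step 4 — unit eigenvector for λ_1: solve (Sigma - λ_1 I)v = 0. First row:
  (14 - 14.4244)·v_x + (2)·v_y = 0, i.e. (-0.4244)·v_x + (2)·v_y = 0,
  so v ∝ (b, λ_1 - a) = (2, 0.4244) = u.
  ||u|| = √((2)² + (0.4244)²) = √(4.1801) ≈ 2.0445,
  v_1 = u/||u|| ≈ (0.9782, 0.2076) (||v_1|| = 1).

λ_1 = 14.4244,  λ_2 = 4.5756;  v_1 ≈ (0.9782, 0.2076)


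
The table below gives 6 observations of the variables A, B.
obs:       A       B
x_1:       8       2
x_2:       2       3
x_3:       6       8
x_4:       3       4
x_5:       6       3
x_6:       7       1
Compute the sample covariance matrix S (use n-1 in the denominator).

Step 1 — column means:
  mean(A) = (8 + 2 + 6 + 3 + 6 + 7) / 6 = 32/6 = 5.3333
  mean(B) = (2 + 3 + 8 + 4 + 3 + 1) / 6 = 21/6 = 3.5

Step 2 — sample covariance S[i,j] = (1/(n-1)) · Σ_k (x_{k,i} - mean_i) · (x_{k,j} - mean_j), with n-1 = 5.
  S[A,A] = ((2.6667)·(2.6667) + (-3.3333)·(-3.3333) + (0.6667)·(0.6667) + (-2.3333)·(-2.3333) + (0.6667)·(0.6667) + (1.6667)·(1.6667)) / 5 = 27.3333/5 = 5.4667
  S[A,B] = ((2.6667)·(-1.5) + (-3.3333)·(-0.5) + (0.6667)·(4.5) + (-2.3333)·(0.5) + (0.6667)·(-0.5) + (1.6667)·(-2.5)) / 5 = -5/5 = -1
  S[B,B] = ((-1.5)·(-1.5) + (-0.5)·(-0.5) + (4.5)·(4.5) + (0.5)·(0.5) + (-0.5)·(-0.5) + (-2.5)·(-2.5)) / 5 = 29.5/5 = 5.9

S is symmetric (S[j,i] = S[i,j]). Assembling:

S = [[5.4667, -1],
 [-1, 5.9]]


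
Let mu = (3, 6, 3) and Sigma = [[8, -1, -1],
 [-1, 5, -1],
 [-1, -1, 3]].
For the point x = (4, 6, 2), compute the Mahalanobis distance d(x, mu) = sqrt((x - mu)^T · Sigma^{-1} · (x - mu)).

Step 1 — centre the observation: (x - mu) = (1, 0, -1).

Step 2 — invert Sigma (cofactor / det for 3×3, or solve directly):
  Sigma^{-1} = [[0.1373, 0.0392, 0.0588],
 [0.0392, 0.2255, 0.0882],
 [0.0588, 0.0882, 0.3824]].

Step 3 — form the quadratic (x - mu)^T · Sigma^{-1} · (x - mu):
  Sigma^{-1} · (x - mu) = (0.0784, -0.049, -0.3235).
  (x - mu)^T · [Sigma^{-1} · (x - mu)] = (1)·(0.0784) + (0)·(-0.049) + (-1)·(-0.3235) = 0.402.

Step 4 — take square root: d = √(0.402) ≈ 0.634.

d(x, mu) = √(0.402) ≈ 0.634


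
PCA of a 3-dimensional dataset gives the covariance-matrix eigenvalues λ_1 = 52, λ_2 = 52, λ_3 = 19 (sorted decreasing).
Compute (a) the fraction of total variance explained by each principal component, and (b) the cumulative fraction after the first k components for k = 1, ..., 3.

Step 1 — total variance = trace(Sigma) = Σ λ_i = 52 + 52 + 19 = 123.

Step 2 — fraction explained by component i = λ_i / Σ λ:
  PC1: 52/123 = 0.4228
  PC2: 52/123 = 0.4228
  PC3: 19/123 = 0.1545

Step 3 — cumulative fraction after k components = (λ_1 + ... + λ_k) / Σ λ:
  k = 1: 52/123 = 0.4228
  k = 2: (52 + 52)/123 = 104/123 = 0.8455
  k = 3: (52 + 52 + 19)/123 = 123/123 = 1

Summary (fraction, with percent):

explained: PC1 0.4228 (42.28%), PC2 0.4228 (42.28%), PC3 0.1545 (15.45%);  cumulative: 0.4228, 0.8455, 1


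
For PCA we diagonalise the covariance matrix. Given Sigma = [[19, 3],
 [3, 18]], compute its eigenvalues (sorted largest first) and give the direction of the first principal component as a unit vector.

Step 1 — characteristic polynomial of 2×2 Sigma:
  det(Sigma - λI) = λ² - trace · λ + det = 0.
  trace = 19 + 18 = 37, det = 19·18 - (3)² = 333.
Step 2 — discriminant:
  Δ = trace² - 4·det = 1369 - 1332 = 37.
Step 3 — eigenvalues:
  λ = (trace ± √Δ)/2 = (37 ± 6.0828)/2,
  λ_1 = 21.5414,  λ_2 = 15.4586.

Step 4 — unit eigenvector for λ_1: solve (Sigma - λ_1 I)v = 0. First row:
  (19 - 21.5414)·v_x + (3)·v_y = 0, i.e. (-2.5414)·v_x + (3)·v_y = 0,
  so v ∝ (b, λ_1 - a) = (3, 2.5414) = u.
  ||u|| = √((3)² + (2.5414)²) = √(15.4586) ≈ 3.9317,
  v_1 = u/||u|| ≈ (0.763, 0.6464) (||v_1|| = 1).

λ_1 = 21.5414,  λ_2 = 15.4586;  v_1 ≈ (0.763, 0.6464)


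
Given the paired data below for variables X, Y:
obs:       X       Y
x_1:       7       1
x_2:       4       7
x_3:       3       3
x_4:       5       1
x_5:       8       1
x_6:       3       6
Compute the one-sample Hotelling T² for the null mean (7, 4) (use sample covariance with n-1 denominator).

Step 1 — sample mean vector:
  mean(X) = (7 + 4 + 3 + 5 + 8 + 3) / 6 = 30/6 = 5
  mean(Y) = (1 + 7 + 3 + 1 + 1 + 6) / 6 = 19/6 = 3.1667
  x̄ = (5, 3.1667),  deviation x̄ - mu_0 = (5, 3.1667) - (7, 4) = (-2, -0.8333).

Step 2 — sample covariance matrix, S[i,j] = (1/(n-1)) · Σ_k (x_{k,i} - mean_i) · (x_{k,j} - mean_j), divisor n-1 = 5:
  S[X,X] = ((2)·(2) + (-1)·(-1) + (-2)·(-2) + (0)·(0) + (3)·(3) + (-2)·(-2)) / 5 = 22/5 = 4.4
  S[X,Y] = ((2)·(-2.1667) + (-1)·(3.8333) + (-2)·(-0.1667) + (0)·(-2.1667) + (3)·(-2.1667) + (-2)·(2.8333)) / 5 = -20/5 = -4
  S[Y,Y] = ((-2.1667)·(-2.1667) + (3.8333)·(3.8333) + (-0.1667)·(-0.1667) + (-2.1667)·(-2.1667) + (-2.1667)·(-2.1667) + (2.8333)·(2.8333)) / 5 = 36.8333/5 = 7.3667
  S = [[4.4, -4],
 [-4, 7.3667]].

Step 3 — invert S. det(S) = 4.4·7.3667 - (-4)² = 16.4133.
  S^{-1} = (1/det) · [[d, -b], [-b, a]] = [[0.4488, 0.2437],
 [0.2437, 0.2681]].

Step 4 — quadratic form (x̄ - mu_0)^T · S^{-1} · (x̄ - mu_0):
  S^{-1} · (x̄ - mu_0) = (-1.1007, -0.7108),
  (x̄ - mu_0)^T · [...] = (-2)·(-1.1007) + (-0.8333)·(-0.7108) = 2.7938.

Step 5 — scale by n: T² = 6 · 2.7938 = 16.7628.

T² ≈ 16.7628


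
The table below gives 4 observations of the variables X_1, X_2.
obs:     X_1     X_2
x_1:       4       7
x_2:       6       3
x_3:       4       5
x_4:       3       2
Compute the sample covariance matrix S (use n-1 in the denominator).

Step 1 — column means:
  mean(X_1) = (4 + 6 + 4 + 3) / 4 = 17/4 = 4.25
  mean(X_2) = (7 + 3 + 5 + 2) / 4 = 17/4 = 4.25

Step 2 — sample covariance S[i,j] = (1/(n-1)) · Σ_k (x_{k,i} - mean_i) · (x_{k,j} - mean_j), with n-1 = 3.
  S[X_1,X_1] = ((-0.25)·(-0.25) + (1.75)·(1.75) + (-0.25)·(-0.25) + (-1.25)·(-1.25)) / 3 = 4.75/3 = 1.5833
  S[X_1,X_2] = ((-0.25)·(2.75) + (1.75)·(-1.25) + (-0.25)·(0.75) + (-1.25)·(-2.25)) / 3 = -0.25/3 = -0.0833
  S[X_2,X_2] = ((2.75)·(2.75) + (-1.25)·(-1.25) + (0.75)·(0.75) + (-2.25)·(-2.25)) / 3 = 14.75/3 = 4.9167

S is symmetric (S[j,i] = S[i,j]). Assembling:

S = [[1.5833, -0.0833],
 [-0.0833, 4.9167]]


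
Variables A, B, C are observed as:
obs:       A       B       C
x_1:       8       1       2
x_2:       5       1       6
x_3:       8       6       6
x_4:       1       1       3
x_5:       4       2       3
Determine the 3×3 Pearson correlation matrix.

Step 1 — column means:
  mean(A) = (8 + 5 + 8 + 1 + 4) / 5 = 26/5 = 5.2
  mean(B) = (1 + 1 + 6 + 1 + 2) / 5 = 11/5 = 2.2
  mean(C) = (2 + 6 + 6 + 3 + 3) / 5 = 20/5 = 4

Step 2 — sample variances and covariances s[i,j] = (1/(n-1)) · Σ_k (x_{k,i} - mean_i) · (x_{k,j} - mean_j), with n-1 = 4:
  s[A,A] = ((2.8)·(2.8) + (-0.2)·(-0.2) + (2.8)·(2.8) + (-4.2)·(-4.2) + (-1.2)·(-1.2)) / 4 = 34.8/4 = 8.7
  s[A,B] = ((2.8)·(-1.2) + (-0.2)·(-1.2) + (2.8)·(3.8) + (-4.2)·(-1.2) + (-1.2)·(-0.2)) / 4 = 12.8/4 = 3.2
  s[A,C] = ((2.8)·(-2) + (-0.2)·(2) + (2.8)·(2) + (-4.2)·(-1) + (-1.2)·(-1)) / 4 = 5/4 = 1.25
  s[B,B] = ((-1.2)·(-1.2) + (-1.2)·(-1.2) + (3.8)·(3.8) + (-1.2)·(-1.2) + (-0.2)·(-0.2)) / 4 = 18.8/4 = 4.7
  s[B,C] = ((-1.2)·(-2) + (-1.2)·(2) + (3.8)·(2) + (-1.2)·(-1) + (-0.2)·(-1)) / 4 = 9/4 = 2.25
  s[C,C] = ((-2)·(-2) + (2)·(2) + (2)·(2) + (-1)·(-1) + (-1)·(-1)) / 4 = 14/4 = 3.5
  Sample standard deviations s_i = √(s[i,i]):
  s(A) = √(8.7) = 2.9496
  s(B) = √(4.7) = 2.1679
  s(C) = √(3.5) = 1.8708

Step 3 — r_{ij} = s_{ij} / (s_i · s_j):
  r[A,A] = 1 (diagonal).
  r[A,B] = 3.2 / (2.9496 · 2.1679) = 3.2 / 6.3945 = 0.5004
  r[A,C] = 1.25 / (2.9496 · 1.8708) = 1.25 / 5.5182 = 0.2265
  r[B,B] = 1 (diagonal).
  r[B,C] = 2.25 / (2.1679 · 1.8708) = 2.25 / 4.0559 = 0.5548
  r[C,C] = 1 (diagonal).

R is symmetric with unit diagonal. Assembling:

R = [[1, 0.5004, 0.2265],
 [0.5004, 1, 0.5548],
 [0.2265, 0.5548, 1]]


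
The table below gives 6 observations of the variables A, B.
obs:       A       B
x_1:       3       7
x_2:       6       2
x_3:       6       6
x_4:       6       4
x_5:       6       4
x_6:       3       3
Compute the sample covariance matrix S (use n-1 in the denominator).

Step 1 — column means:
  mean(A) = (3 + 6 + 6 + 6 + 6 + 3) / 6 = 30/6 = 5
  mean(B) = (7 + 2 + 6 + 4 + 4 + 3) / 6 = 26/6 = 4.3333

Step 2 — sample covariance S[i,j] = (1/(n-1)) · Σ_k (x_{k,i} - mean_i) · (x_{k,j} - mean_j), with n-1 = 5.
  S[A,A] = ((-2)·(-2) + (1)·(1) + (1)·(1) + (1)·(1) + (1)·(1) + (-2)·(-2)) / 5 = 12/5 = 2.4
  S[A,B] = ((-2)·(2.6667) + (1)·(-2.3333) + (1)·(1.6667) + (1)·(-0.3333) + (1)·(-0.3333) + (-2)·(-1.3333)) / 5 = -4/5 = -0.8
  S[B,B] = ((2.6667)·(2.6667) + (-2.3333)·(-2.3333) + (1.6667)·(1.6667) + (-0.3333)·(-0.3333) + (-0.3333)·(-0.3333) + (-1.3333)·(-1.3333)) / 5 = 17.3333/5 = 3.4667

S is symmetric (S[j,i] = S[i,j]). Assembling:

S = [[2.4, -0.8],
 [-0.8, 3.4667]]


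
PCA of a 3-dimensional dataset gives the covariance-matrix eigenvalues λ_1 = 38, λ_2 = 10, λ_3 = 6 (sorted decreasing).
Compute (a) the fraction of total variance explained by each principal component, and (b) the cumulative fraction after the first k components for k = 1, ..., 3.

Step 1 — total variance = trace(Sigma) = Σ λ_i = 38 + 10 + 6 = 54.

Step 2 — fraction explained by component i = λ_i / Σ λ:
  PC1: 38/54 = 0.7037
  PC2: 10/54 = 0.1852
  PC3: 6/54 = 0.1111

Step 3 — cumulative fraction after k components = (λ_1 + ... + λ_k) / Σ λ:
  k = 1: 38/54 = 0.7037
  k = 2: (38 + 10)/54 = 48/54 = 0.8889
  k = 3: (38 + 10 + 6)/54 = 54/54 = 1

Summary (fraction, with percent):

explained: PC1 0.7037 (70.37%), PC2 0.1852 (18.52%), PC3 0.1111 (11.11%);  cumulative: 0.7037, 0.8889, 1


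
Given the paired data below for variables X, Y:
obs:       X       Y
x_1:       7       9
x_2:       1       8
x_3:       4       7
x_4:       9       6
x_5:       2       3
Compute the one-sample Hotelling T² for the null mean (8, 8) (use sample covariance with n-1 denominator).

Step 1 — sample mean vector:
  mean(X) = (7 + 1 + 4 + 9 + 2) / 5 = 23/5 = 4.6
  mean(Y) = (9 + 8 + 7 + 6 + 3) / 5 = 33/5 = 6.6
  x̄ = (4.6, 6.6),  deviation x̄ - mu_0 = (4.6, 6.6) - (8, 8) = (-3.4, -1.4).

Step 2 — sample covariance matrix, S[i,j] = (1/(n-1)) · Σ_k (x_{k,i} - mean_i) · (x_{k,j} - mean_j), divisor n-1 = 4:
  S[X,X] = ((2.4)·(2.4) + (-3.6)·(-3.6) + (-0.6)·(-0.6) + (4.4)·(4.4) + (-2.6)·(-2.6)) / 4 = 45.2/4 = 11.3
  S[X,Y] = ((2.4)·(2.4) + (-3.6)·(1.4) + (-0.6)·(0.4) + (4.4)·(-0.6) + (-2.6)·(-3.6)) / 4 = 7.2/4 = 1.8
  S[Y,Y] = ((2.4)·(2.4) + (1.4)·(1.4) + (0.4)·(0.4) + (-0.6)·(-0.6) + (-3.6)·(-3.6)) / 4 = 21.2/4 = 5.3
  S = [[11.3, 1.8],
 [1.8, 5.3]].

Step 3 — invert S. det(S) = 11.3·5.3 - (1.8)² = 56.65.
  S^{-1} = (1/det) · [[d, -b], [-b, a]] = [[0.0936, -0.0318],
 [-0.0318, 0.1995]].

Step 4 — quadratic form (x̄ - mu_0)^T · S^{-1} · (x̄ - mu_0):
  S^{-1} · (x̄ - mu_0) = (-0.2736, -0.1712),
  (x̄ - mu_0)^T · [...] = (-3.4)·(-0.2736) + (-1.4)·(-0.1712) = 1.17.

Step 5 — scale by n: T² = 5 · 1.17 = 5.85.

T² ≈ 5.85


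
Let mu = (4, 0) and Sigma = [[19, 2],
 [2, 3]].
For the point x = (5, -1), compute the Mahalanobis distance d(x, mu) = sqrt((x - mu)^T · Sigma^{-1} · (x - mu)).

Step 1 — centre the observation: (x - mu) = (1, -1).

Step 2 — invert Sigma. det(Sigma) = 19·3 - (2)² = 53.
  Sigma^{-1} = (1/det) · [[d, -b], [-b, a]] = [[0.0566, -0.0377],
 [-0.0377, 0.3585]].

Step 3 — form the quadratic (x - mu)^T · Sigma^{-1} · (x - mu):
  Sigma^{-1} · (x - mu) = (0.0943, -0.3962).
  (x - mu)^T · [Sigma^{-1} · (x - mu)] = (1)·(0.0943) + (-1)·(-0.3962) = 0.4906.

Step 4 — take square root: d = √(0.4906) ≈ 0.7004.

d(x, mu) = √(0.4906) ≈ 0.7004


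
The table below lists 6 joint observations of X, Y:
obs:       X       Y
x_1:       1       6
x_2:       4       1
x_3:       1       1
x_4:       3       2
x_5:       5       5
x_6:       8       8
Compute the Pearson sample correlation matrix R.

Step 1 — column means:
  mean(X) = (1 + 4 + 1 + 3 + 5 + 8) / 6 = 22/6 = 3.6667
  mean(Y) = (6 + 1 + 1 + 2 + 5 + 8) / 6 = 23/6 = 3.8333

Step 2 — sample variances and covariances s[i,j] = (1/(n-1)) · Σ_k (x_{k,i} - mean_i) · (x_{k,j} - mean_j), with n-1 = 5:
  s[X,X] = ((-2.6667)·(-2.6667) + (0.3333)·(0.3333) + (-2.6667)·(-2.6667) + (-0.6667)·(-0.6667) + (1.3333)·(1.3333) + (4.3333)·(4.3333)) / 5 = 35.3333/5 = 7.0667
  s[X,Y] = ((-2.6667)·(2.1667) + (0.3333)·(-2.8333) + (-2.6667)·(-2.8333) + (-0.6667)·(-1.8333) + (1.3333)·(1.1667) + (4.3333)·(4.1667)) / 5 = 21.6667/5 = 4.3333
  s[Y,Y] = ((2.1667)·(2.1667) + (-2.8333)·(-2.8333) + (-2.8333)·(-2.8333) + (-1.8333)·(-1.8333) + (1.1667)·(1.1667) + (4.1667)·(4.1667)) / 5 = 42.8333/5 = 8.5667
  Sample standard deviations s_i = √(s[i,i]):
  s(X) = √(7.0667) = 2.6583
  s(Y) = √(8.5667) = 2.9269

Step 3 — r_{ij} = s_{ij} / (s_i · s_j):
  r[X,X] = 1 (diagonal).
  r[X,Y] = 4.3333 / (2.6583 · 2.9269) = 4.3333 / 7.7806 = 0.5569
  r[Y,Y] = 1 (diagonal).

R is symmetric with unit diagonal. Assembling:

R = [[1, 0.5569],
 [0.5569, 1]]


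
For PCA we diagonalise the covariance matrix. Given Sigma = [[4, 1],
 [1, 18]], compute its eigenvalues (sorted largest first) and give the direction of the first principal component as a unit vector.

Step 1 — characteristic polynomial of 2×2 Sigma:
  det(Sigma - λI) = λ² - trace · λ + det = 0.
  trace = 4 + 18 = 22, det = 4·18 - (1)² = 71.
Step 2 — discriminant:
  Δ = trace² - 4·det = 484 - 284 = 200.
Step 3 — eigenvalues:
  λ = (trace ± √Δ)/2 = (22 ± 14.1421)/2,
  λ_1 = 18.0711,  λ_2 = 3.9289.

Step 4 — unit eigenvector for λ_1: solve (Sigma - λ_1 I)v = 0. First row:
  (4 - 18.0711)·v_x + (1)·v_y = 0, i.e. (-14.0711)·v_x + (1)·v_y = 0,
  so v ∝ (b, λ_1 - a) = (1, 14.0711) = u.
  ||u|| = √((1)² + (14.0711)²) = √(198.9949) ≈ 14.1066,
  v_1 = u/||u|| ≈ (0.0709, 0.9975) (||v_1|| = 1).

λ_1 = 18.0711,  λ_2 = 3.9289;  v_1 ≈ (0.0709, 0.9975)


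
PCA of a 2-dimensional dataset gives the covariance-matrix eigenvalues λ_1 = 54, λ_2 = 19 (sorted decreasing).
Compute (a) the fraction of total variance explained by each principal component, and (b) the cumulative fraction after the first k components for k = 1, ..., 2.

Step 1 — total variance = trace(Sigma) = Σ λ_i = 54 + 19 = 73.

Step 2 — fraction explained by component i = λ_i / Σ λ:
  PC1: 54/73 = 0.7397
  PC2: 19/73 = 0.2603

Step 3 — cumulative fraction after k components = (λ_1 + ... + λ_k) / Σ λ:
  k = 1: 54/73 = 0.7397
  k = 2: (54 + 19)/73 = 73/73 = 1

Summary (fraction, with percent):

explained: PC1 0.7397 (73.97%), PC2 0.2603 (26.03%);  cumulative: 0.7397, 1


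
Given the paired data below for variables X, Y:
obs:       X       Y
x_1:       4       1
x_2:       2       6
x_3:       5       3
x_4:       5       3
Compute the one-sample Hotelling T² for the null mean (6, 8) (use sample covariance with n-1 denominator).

Step 1 — sample mean vector:
  mean(X) = (4 + 2 + 5 + 5) / 4 = 16/4 = 4
  mean(Y) = (1 + 6 + 3 + 3) / 4 = 13/4 = 3.25
  x̄ = (4, 3.25),  deviation x̄ - mu_0 = (4, 3.25) - (6, 8) = (-2, -4.75).

Step 2 — sample covariance matrix, S[i,j] = (1/(n-1)) · Σ_k (x_{k,i} - mean_i) · (x_{k,j} - mean_j), divisor n-1 = 3:
  S[X,X] = ((0)·(0) + (-2)·(-2) + (1)·(1) + (1)·(1)) / 3 = 6/3 = 2
  S[X,Y] = ((0)·(-2.25) + (-2)·(2.75) + (1)·(-0.25) + (1)·(-0.25)) / 3 = -6/3 = -2
  S[Y,Y] = ((-2.25)·(-2.25) + (2.75)·(2.75) + (-0.25)·(-0.25) + (-0.25)·(-0.25)) / 3 = 12.75/3 = 4.25
  S = [[2, -2],
 [-2, 4.25]].

Step 3 — invert S. det(S) = 2·4.25 - (-2)² = 4.5.
  S^{-1} = (1/det) · [[d, -b], [-b, a]] = [[0.9444, 0.4444],
 [0.4444, 0.4444]].

Step 4 — quadratic form (x̄ - mu_0)^T · S^{-1} · (x̄ - mu_0):
  S^{-1} · (x̄ - mu_0) = (-4, -3),
  (x̄ - mu_0)^T · [...] = (-2)·(-4) + (-4.75)·(-3) = 22.25.

Step 5 — scale by n: T² = 4 · 22.25 = 89.

T² ≈ 89


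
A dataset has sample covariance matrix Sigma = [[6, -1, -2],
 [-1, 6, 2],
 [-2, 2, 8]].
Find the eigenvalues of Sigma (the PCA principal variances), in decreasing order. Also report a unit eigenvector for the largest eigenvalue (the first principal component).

Step 1 — characteristic polynomial p(λ) = det(λI - Sigma) = λ³ - tr·λ² + c_1·λ - det, where tr = trace, c_1 = sum of the principal 2×2 minors, det = det(Sigma):
  tr = 6 + 6 + 8 = 20,
  c_1 = (6·6 - (-1)²) + (6·8 - (-2)²) + (6·8 - (2)²) = 35 + 44 + 44 = 123,
  det = 6·(6·8 - (2)²) - (-1)·((-1)·8 - (2)·(-2)) + (-2)·((-1)·(2) - 6·(-2)) = 6·(44) - (-1)·(-4) + (-2)·(10) = 240.
  So p(λ) = λ³ - 20λ² + 123λ - 240.
Step 2 — look for an integer root (rational root theorem: any rational root is an integer divisor of 240). Testing λ = 5:
  p(5) = 125 - 500 + 615 - 240 = 0  ✓
  Dividing out (λ - 5): p(λ) = (λ - 5)(λ² - 15λ + 48).
Step 3 — remaining eigenvalues from the quadratic λ² - 15λ + 48 = 0:
  Δ = 15² - 4·48 = 225 - 192 = 33,  λ = (15 ± √33)/2 = (15 ± 5.7446)/2 ≈ 10.3723 or 4.6277.
  Sorted: λ_1 = 10.3723,  λ_2 = 5,  λ_3 = 4.6277  (check: sum = 20 = tr ✓).

Step 4 — unit eigenvector for λ_1 ≈ 10.3723: v spans the null space of (Sigma - λ_1 I), whose rows are
  r_1 = (-4.3723, -1, -2),  r_2 = (-1, -4.3723, 2),  r_3 = (-2, 2, -2.3723).
  v is orthogonal to every row, so take v ∝ r_1 × r_2 = ((-1)·(2) - (-2)·(-4.3723), (-2)·(-1) - (-4.3723)·(2), (-4.3723)·(-4.3723) - (-1)·(-1)) ≈ (-10.7446, 10.7446, 18.1168).
  Rescale (multiply by -1 so the first nonzero entry is positive): u = (10.7446, -10.7446, -18.1168).
  ||u|| = √((10.7446)² + (-10.7446)² + (-18.1168)²) = √(559.1113) ≈ 23.6455,  v_1 = u/||u|| ≈ (0.4544, -0.4544, -0.7662) (||v_1|| = 1).

λ_1 = 10.3723,  λ_2 = 5,  λ_3 = 4.6277;  v_1 ≈ (0.4544, -0.4544, -0.7662)
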